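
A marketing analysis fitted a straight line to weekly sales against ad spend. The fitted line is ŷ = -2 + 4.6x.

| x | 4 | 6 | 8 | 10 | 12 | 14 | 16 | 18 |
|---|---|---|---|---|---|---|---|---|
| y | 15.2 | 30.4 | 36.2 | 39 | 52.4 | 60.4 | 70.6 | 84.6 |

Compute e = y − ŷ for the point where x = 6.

e = 4.8

ŷ = -2 + 4.6·6 = 25.6
e = 30.4 − 25.6 = 4.8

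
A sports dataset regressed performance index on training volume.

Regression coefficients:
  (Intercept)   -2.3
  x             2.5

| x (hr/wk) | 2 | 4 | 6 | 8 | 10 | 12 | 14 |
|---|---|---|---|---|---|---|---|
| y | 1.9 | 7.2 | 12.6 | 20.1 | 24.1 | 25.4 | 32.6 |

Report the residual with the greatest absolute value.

r = 2.4

x=2: ŷ = -2.3 + 2.5·2 = 2.7; r = 1.9 − 2.7 = -0.8
x=4: ŷ = -2.3 + 2.5·4 = 7.7; r = 7.2 − 7.7 = -0.5
x=6: ŷ = -2.3 + 2.5·6 = 12.7; r = 12.6 − 12.7 = -0.1
x=8: ŷ = -2.3 + 2.5·8 = 17.7; r = 20.1 − 17.7 = 2.4
x=10: ŷ = -2.3 + 2.5·10 = 22.7; r = 24.1 − 22.7 = 1.4
x=12: ŷ = -2.3 + 2.5·12 = 27.7; r = 25.4 − 27.7 = -2.3
x=14: ŷ = -2.3 + 2.5·14 = 32.7; r = 32.6 − 32.7 = -0.1
Largest |r| is 2.4 at x = 8, residual 2.4.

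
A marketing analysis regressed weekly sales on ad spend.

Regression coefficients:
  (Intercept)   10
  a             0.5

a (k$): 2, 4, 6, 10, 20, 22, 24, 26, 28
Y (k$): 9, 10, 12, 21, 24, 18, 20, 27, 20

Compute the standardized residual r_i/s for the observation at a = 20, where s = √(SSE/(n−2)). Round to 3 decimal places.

a=2: Ŷ = 10 + 0.5·2 = 11; r = 9 − 11 = -2
a=4: Ŷ = 10 + 0.5·4 = 12; r = 10 − 12 = -2
a=6: Ŷ = 10 + 0.5·6 = 13; r = 12 − 13 = -1
a=10: Ŷ = 10 + 0.5·10 = 15; r = 21 − 15 = 6
a=20: Ŷ = 10 + 0.5·20 = 20; r = 24 − 20 = 4
a=22: Ŷ = 10 + 0.5·22 = 21; r = 18 − 21 = -3
a=24: Ŷ = 10 + 0.5·24 = 22; r = 20 − 22 = -2
a=26: Ŷ = 10 + 0.5·26 = 23; r = 27 − 23 = 4
a=28: Ŷ = 10 + 0.5·28 = 24; r = 20 − 24 = -4
SSE = 4 + 4 + 1 + 36 + 16 + 9 + 4 + 16 + 16 = 106
s = √(106/7) = 3.89138
r/s = 4 / 3.89138 = 1.028

1.028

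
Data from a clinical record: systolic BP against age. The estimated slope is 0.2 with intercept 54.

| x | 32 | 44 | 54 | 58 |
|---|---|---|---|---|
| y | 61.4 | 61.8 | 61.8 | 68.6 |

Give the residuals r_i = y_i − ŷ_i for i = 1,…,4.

x=32: ŷ = 54 + 0.2·32 = 60.4; r = 61.4 − 60.4 = 1
x=44: ŷ = 54 + 0.2·44 = 62.8; r = 61.8 − 62.8 = -1
x=54: ŷ = 54 + 0.2·54 = 64.8; r = 61.8 − 64.8 = -3
x=58: ŷ = 54 + 0.2·58 = 65.6; r = 68.6 − 65.6 = 3

1, -1, -3, 3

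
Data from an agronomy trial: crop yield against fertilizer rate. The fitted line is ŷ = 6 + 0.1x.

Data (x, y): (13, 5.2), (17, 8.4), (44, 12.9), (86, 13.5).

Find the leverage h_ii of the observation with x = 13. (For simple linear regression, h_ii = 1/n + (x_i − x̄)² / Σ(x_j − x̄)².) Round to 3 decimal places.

x̄ = (13 + 17 + 44 + 86)/4 = 40
Σ(x − x̄)² = 729 + 529 + 16 + 2116 = 3390
h = 1/4 + (-27)²/3390 = 0.25 + 0.215044 = 0.465

h = 0.465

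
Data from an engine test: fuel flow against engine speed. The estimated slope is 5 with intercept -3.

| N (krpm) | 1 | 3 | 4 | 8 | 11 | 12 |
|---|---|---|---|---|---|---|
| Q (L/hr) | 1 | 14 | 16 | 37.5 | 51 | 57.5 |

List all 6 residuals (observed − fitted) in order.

-1, 2, -1, 0.5, -1, 0.5

N=1: Q̂ = -3 + 5·1 = 2; e = 1 − 2 = -1
N=3: Q̂ = -3 + 5·3 = 12; e = 14 − 12 = 2
N=4: Q̂ = -3 + 5·4 = 17; e = 16 − 17 = -1
N=8: Q̂ = -3 + 5·8 = 37; e = 37.5 − 37 = 0.5
N=11: Q̂ = -3 + 5·11 = 52; e = 51 − 52 = -1
N=12: Q̂ = -3 + 5·12 = 57; e = 57.5 − 57 = 0.5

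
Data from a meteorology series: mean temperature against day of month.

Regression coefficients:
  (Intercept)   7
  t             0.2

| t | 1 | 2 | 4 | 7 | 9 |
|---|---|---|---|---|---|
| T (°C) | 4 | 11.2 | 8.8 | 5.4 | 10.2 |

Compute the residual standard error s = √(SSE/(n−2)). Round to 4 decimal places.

s = 3.4948

t=1: ŷ = 7 + 0.2·1 = 7.2; e = 4 − 7.2 = -3.2
t=2: ŷ = 7 + 0.2·2 = 7.4; e = 11.2 − 7.4 = 3.8
t=4: ŷ = 7 + 0.2·4 = 7.8; e = 8.8 − 7.8 = 1
t=7: ŷ = 7 + 0.2·7 = 8.4; e = 5.4 − 8.4 = -3
t=9: ŷ = 7 + 0.2·9 = 8.8; e = 10.2 − 8.8 = 1.4
SSE = 10.24 + 14.44 + 1 + 9 + 1.96 = 36.64
s = √(36.64/3) = √12.2133 ≈ 3.4948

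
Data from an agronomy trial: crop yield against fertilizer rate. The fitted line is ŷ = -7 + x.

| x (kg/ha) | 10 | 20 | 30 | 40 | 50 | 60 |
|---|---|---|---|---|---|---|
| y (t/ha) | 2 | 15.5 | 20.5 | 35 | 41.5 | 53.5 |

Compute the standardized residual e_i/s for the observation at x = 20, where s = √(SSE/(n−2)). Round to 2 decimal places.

x=10: ŷ = -7 + 10 = 3; e = 2 − 3 = -1
x=20: ŷ = -7 + 20 = 13; e = 15.5 − 13 = 2.5
x=30: ŷ = -7 + 30 = 23; e = 20.5 − 23 = -2.5
x=40: ŷ = -7 + 40 = 33; e = 35 − 33 = 2
x=50: ŷ = -7 + 50 = 43; e = 41.5 − 43 = -1.5
x=60: ŷ = -7 + 60 = 53; e = 53.5 − 53 = 0.5
SSE = 1 + 6.25 + 6.25 + 4 + 2.25 + 0.25 = 20
s = √(20/4) = 2.23607
e/s = 2.5 / 2.23607 = 1.12

1.12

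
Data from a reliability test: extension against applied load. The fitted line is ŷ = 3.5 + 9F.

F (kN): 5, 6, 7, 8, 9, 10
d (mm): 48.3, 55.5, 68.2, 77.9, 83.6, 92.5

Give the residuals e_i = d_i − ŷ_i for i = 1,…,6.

F=5: ŷ = 3.5 + 9·5 = 48.5; e = 48.3 − 48.5 = -0.2
F=6: ŷ = 3.5 + 9·6 = 57.5; e = 55.5 − 57.5 = -2
F=7: ŷ = 3.5 + 9·7 = 66.5; e = 68.2 − 66.5 = 1.7
F=8: ŷ = 3.5 + 9·8 = 75.5; e = 77.9 − 75.5 = 2.4
F=9: ŷ = 3.5 + 9·9 = 84.5; e = 83.6 − 84.5 = -0.9
F=10: ŷ = 3.5 + 9·10 = 93.5; e = 92.5 − 93.5 = -1

-0.2, -2, 1.7, 2.4, -0.9, -1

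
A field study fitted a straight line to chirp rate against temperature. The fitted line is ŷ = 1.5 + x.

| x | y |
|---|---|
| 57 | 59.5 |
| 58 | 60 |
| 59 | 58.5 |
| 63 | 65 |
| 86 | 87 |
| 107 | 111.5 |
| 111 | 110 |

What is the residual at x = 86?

e = -0.5

ŷ = 1.5 + 86 = 87.5
e = 87 − 87.5 = -0.5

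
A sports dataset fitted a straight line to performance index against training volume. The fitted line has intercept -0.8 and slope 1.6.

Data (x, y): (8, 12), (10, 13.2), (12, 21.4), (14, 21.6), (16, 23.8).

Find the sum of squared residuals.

SSE = 14

x=8: ŷ = -0.8 + 1.6·8 = 12; e = 12 − 12 = 0
x=10: ŷ = -0.8 + 1.6·10 = 15.2; e = 13.2 − 15.2 = -2
x=12: ŷ = -0.8 + 1.6·12 = 18.4; e = 21.4 − 18.4 = 3
x=14: ŷ = -0.8 + 1.6·14 = 21.6; e = 21.6 − 21.6 = 0
x=16: ŷ = -0.8 + 1.6·16 = 24.8; e = 23.8 − 24.8 = -1
SSE = 0 + 4 + 9 + 0 + 1 = 14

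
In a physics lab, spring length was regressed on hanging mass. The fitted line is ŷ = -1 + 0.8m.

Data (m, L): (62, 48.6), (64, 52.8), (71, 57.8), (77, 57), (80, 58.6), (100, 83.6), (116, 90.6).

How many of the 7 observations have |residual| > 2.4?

m=62: ŷ = -1 + 0.8·62 = 48.6; e = 48.6 − 48.6 = 0
m=64: ŷ = -1 + 0.8·64 = 50.2; e = 52.8 − 50.2 = 2.6
m=71: ŷ = -1 + 0.8·71 = 55.8; e = 57.8 − 55.8 = 2
m=77: ŷ = -1 + 0.8·77 = 60.6; e = 57 − 60.6 = -3.6
m=80: ŷ = -1 + 0.8·80 = 63; e = 58.6 − 63 = -4.4
m=100: ŷ = -1 + 0.8·100 = 79; e = 83.6 − 79 = 4.6
m=116: ŷ = -1 + 0.8·116 = 91.8; e = 90.6 − 91.8 = -1.2
|e| > 2.4: m=64 (|e|=2.6), m=77 (|e|=3.6), m=80 (|e|=4.4), m=100 (|e|=4.6) → 4

4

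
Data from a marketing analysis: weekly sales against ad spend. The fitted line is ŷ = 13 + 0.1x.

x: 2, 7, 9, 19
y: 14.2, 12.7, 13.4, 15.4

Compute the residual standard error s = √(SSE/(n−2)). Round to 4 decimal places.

x=2: ŷ = 13 + 0.1·2 = 13.2; e = 14.2 − 13.2 = 1
x=7: ŷ = 13 + 0.1·7 = 13.7; e = 12.7 − 13.7 = -1
x=9: ŷ = 13 + 0.1·9 = 13.9; e = 13.4 − 13.9 = -0.5
x=19: ŷ = 13 + 0.1·19 = 14.9; e = 15.4 − 14.9 = 0.5
SSE = 1 + 1 + 0.25 + 0.25 = 2.5
s = √(2.5/2) = √1.25 ≈ 1.1180

s = 1.1180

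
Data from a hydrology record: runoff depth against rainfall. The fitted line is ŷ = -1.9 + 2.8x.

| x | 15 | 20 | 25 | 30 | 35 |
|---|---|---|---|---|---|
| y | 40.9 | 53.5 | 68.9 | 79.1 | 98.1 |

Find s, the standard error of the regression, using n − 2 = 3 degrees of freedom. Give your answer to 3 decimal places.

x=15: ŷ = -1.9 + 2.8·15 = 40.1; r = 40.9 − 40.1 = 0.8
x=20: ŷ = -1.9 + 2.8·20 = 54.1; r = 53.5 − 54.1 = -0.6
x=25: ŷ = -1.9 + 2.8·25 = 68.1; r = 68.9 − 68.1 = 0.8
x=30: ŷ = -1.9 + 2.8·30 = 82.1; r = 79.1 − 82.1 = -3
x=35: ŷ = -1.9 + 2.8·35 = 96.1; r = 98.1 − 96.1 = 2
SSE = 0.64 + 0.36 + 0.64 + 9 + 4 = 14.64
s = √(14.64/3) = √4.88 ≈ 2.209

s = 2.209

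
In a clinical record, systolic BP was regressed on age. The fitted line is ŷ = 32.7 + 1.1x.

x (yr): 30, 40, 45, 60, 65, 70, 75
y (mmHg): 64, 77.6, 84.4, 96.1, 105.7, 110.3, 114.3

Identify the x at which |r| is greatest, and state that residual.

x=30: ŷ = 32.7 + 1.1·30 = 65.7; r = 64 − 65.7 = -1.7
x=40: ŷ = 32.7 + 1.1·40 = 76.7; r = 77.6 − 76.7 = 0.9
x=45: ŷ = 32.7 + 1.1·45 = 82.2; r = 84.4 − 82.2 = 2.2
x=60: ŷ = 32.7 + 1.1·60 = 98.7; r = 96.1 − 98.7 = -2.6
x=65: ŷ = 32.7 + 1.1·65 = 104.2; r = 105.7 − 104.2 = 1.5
x=70: ŷ = 32.7 + 1.1·70 = 109.7; r = 110.3 − 109.7 = 0.6
x=75: ŷ = 32.7 + 1.1·75 = 115.2; r = 114.3 − 115.2 = -0.9
Largest |r| is 2.6 at x = 60, residual -2.6.

x = 60, r = -2.6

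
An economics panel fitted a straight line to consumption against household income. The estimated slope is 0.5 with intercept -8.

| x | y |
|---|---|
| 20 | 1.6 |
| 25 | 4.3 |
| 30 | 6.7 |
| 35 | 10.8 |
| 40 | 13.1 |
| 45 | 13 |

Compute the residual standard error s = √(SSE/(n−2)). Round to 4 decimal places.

x=20: ŷ = -8 + 0.5·20 = 2; r = 1.6 − 2 = -0.4
x=25: ŷ = -8 + 0.5·25 = 4.5; r = 4.3 − 4.5 = -0.2
x=30: ŷ = -8 + 0.5·30 = 7; r = 6.7 − 7 = -0.3
x=35: ŷ = -8 + 0.5·35 = 9.5; r = 10.8 − 9.5 = 1.3
x=40: ŷ = -8 + 0.5·40 = 12; r = 13.1 − 12 = 1.1
x=45: ŷ = -8 + 0.5·45 = 14.5; r = 13 − 14.5 = -1.5
SSE = 0.16 + 0.04 + 0.09 + 1.69 + 1.21 + 2.25 = 5.44
s = √(5.44/4) = √1.36 ≈ 1.1662

s = 1.1662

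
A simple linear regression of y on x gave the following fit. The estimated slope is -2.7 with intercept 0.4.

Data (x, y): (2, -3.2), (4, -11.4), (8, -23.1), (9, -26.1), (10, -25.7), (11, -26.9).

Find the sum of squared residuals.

SSE = 19.26

x=2: ŷ = 0.4 − 2.7·2 = -5; r = -3.2 − (-5) = 1.8
x=4: ŷ = 0.4 − 2.7·4 = -10.4; r = -11.4 − (-10.4) = -1
x=8: ŷ = 0.4 − 2.7·8 = -21.2; r = -23.1 − (-21.2) = -1.9
x=9: ŷ = 0.4 − 2.7·9 = -23.9; r = -26.1 − (-23.9) = -2.2
x=10: ŷ = 0.4 − 2.7·10 = -26.6; r = -25.7 − (-26.6) = 0.9
x=11: ŷ = 0.4 − 2.7·11 = -29.3; r = -26.9 − (-29.3) = 2.4
SSE = 3.24 + 1 + 3.61 + 4.84 + 0.81 + 5.76 = 19.26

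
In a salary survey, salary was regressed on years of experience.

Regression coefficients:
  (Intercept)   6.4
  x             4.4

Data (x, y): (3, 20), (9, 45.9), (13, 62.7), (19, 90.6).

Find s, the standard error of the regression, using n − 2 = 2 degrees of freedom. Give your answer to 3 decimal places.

x=3: ŷ = 6.4 + 4.4·3 = 19.6; r = 20 − 19.6 = 0.4
x=9: ŷ = 6.4 + 4.4·9 = 46; r = 45.9 − 46 = -0.1
x=13: ŷ = 6.4 + 4.4·13 = 63.6; r = 62.7 − 63.6 = -0.9
x=19: ŷ = 6.4 + 4.4·19 = 90; r = 90.6 − 90 = 0.6
SSE = 0.16 + 0.01 + 0.81 + 0.36 = 1.34
s = √(1.34/2) = √0.67 ≈ 0.819

s = 0.819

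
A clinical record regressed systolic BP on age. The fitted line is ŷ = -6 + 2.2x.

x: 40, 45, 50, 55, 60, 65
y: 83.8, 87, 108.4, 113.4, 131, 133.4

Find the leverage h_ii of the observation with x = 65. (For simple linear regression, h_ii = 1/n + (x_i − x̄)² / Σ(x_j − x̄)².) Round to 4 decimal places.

x̄ = (40 + 45 + 50 + 55 + 60 + 65)/6 = 52.5
Σ(x − x̄)² = 156.25 + 56.25 + 6.25 + 6.25 + 56.25 + 156.25 = 437.5
h = 1/6 + (12.5)²/437.5 = 0.166667 + 0.357143 = 0.5238

h = 0.5238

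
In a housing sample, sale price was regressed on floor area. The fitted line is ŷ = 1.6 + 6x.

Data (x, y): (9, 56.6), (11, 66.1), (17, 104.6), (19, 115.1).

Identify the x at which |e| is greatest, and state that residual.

x = 11, e = -1.5

x=9: ŷ = 1.6 + 6·9 = 55.6; e = 56.6 − 55.6 = 1
x=11: ŷ = 1.6 + 6·11 = 67.6; e = 66.1 − 67.6 = -1.5
x=17: ŷ = 1.6 + 6·17 = 103.6; e = 104.6 − 103.6 = 1
x=19: ŷ = 1.6 + 6·19 = 115.6; e = 115.1 − 115.6 = -0.5
Largest |e| is 1.5 at x = 11, residual -1.5.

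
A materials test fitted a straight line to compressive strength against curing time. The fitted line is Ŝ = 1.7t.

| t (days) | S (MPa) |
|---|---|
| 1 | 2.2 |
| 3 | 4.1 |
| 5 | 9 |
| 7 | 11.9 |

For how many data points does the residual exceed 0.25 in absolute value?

t=1: Ŝ = 1.7·1 = 1.7; e = 2.2 − 1.7 = 0.5
t=3: Ŝ = 1.7·3 = 5.1; e = 4.1 − 5.1 = -1
t=5: Ŝ = 1.7·5 = 8.5; e = 9 − 8.5 = 0.5
t=7: Ŝ = 1.7·7 = 11.9; e = 11.9 − 11.9 = 0
|e| > 0.25: t=1 (|e|=0.5), t=3 (|e|=1), t=5 (|e|=0.5) → 3

3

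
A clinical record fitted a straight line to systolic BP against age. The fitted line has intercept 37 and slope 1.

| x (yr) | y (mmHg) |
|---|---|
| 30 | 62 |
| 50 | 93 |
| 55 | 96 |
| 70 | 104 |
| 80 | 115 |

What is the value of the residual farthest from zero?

r = 6

x=30: ŷ = 37 + 30 = 67; r = 62 − 67 = -5
x=50: ŷ = 37 + 50 = 87; r = 93 − 87 = 6
x=55: ŷ = 37 + 55 = 92; r = 96 − 92 = 4
x=70: ŷ = 37 + 70 = 107; r = 104 − 107 = -3
x=80: ŷ = 37 + 80 = 117; r = 115 − 117 = -2
Largest |r| is 6 at x = 50, residual 6.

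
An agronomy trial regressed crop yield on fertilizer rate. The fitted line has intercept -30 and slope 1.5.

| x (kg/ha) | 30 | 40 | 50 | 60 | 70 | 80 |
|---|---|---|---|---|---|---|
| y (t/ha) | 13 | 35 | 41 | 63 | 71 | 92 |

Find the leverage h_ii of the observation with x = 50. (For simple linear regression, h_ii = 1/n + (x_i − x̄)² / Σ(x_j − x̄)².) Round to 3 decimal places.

h = 0.181

x̄ = (30 + 40 + 50 + 60 + 70 + 80)/6 = 55
Σ(x − x̄)² = 625 + 225 + 25 + 25 + 225 + 625 = 1750
h = 1/6 + (-5)²/1750 = 0.166667 + 0.0142857 = 0.181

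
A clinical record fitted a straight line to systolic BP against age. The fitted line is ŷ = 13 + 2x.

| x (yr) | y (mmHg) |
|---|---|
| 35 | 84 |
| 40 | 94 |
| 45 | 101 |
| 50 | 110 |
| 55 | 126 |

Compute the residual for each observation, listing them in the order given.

x=35: ŷ = 13 + 2·35 = 83; r = 84 − 83 = 1
x=40: ŷ = 13 + 2·40 = 93; r = 94 − 93 = 1
x=45: ŷ = 13 + 2·45 = 103; r = 101 − 103 = -2
x=50: ŷ = 13 + 2·50 = 113; r = 110 − 113 = -3
x=55: ŷ = 13 + 2·55 = 123; r = 126 − 123 = 3

1, 1, -2, -3, 3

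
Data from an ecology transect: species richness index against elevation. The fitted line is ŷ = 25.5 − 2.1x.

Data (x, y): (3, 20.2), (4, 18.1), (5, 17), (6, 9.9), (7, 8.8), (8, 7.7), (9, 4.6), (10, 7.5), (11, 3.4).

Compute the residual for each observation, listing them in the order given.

x=3: ŷ = 25.5 − 2.1·3 = 19.2; r = 20.2 − 19.2 = 1
x=4: ŷ = 25.5 − 2.1·4 = 17.1; r = 18.1 − 17.1 = 1
x=5: ŷ = 25.5 − 2.1·5 = 15; r = 17 − 15 = 2
x=6: ŷ = 25.5 − 2.1·6 = 12.9; r = 9.9 − 12.9 = -3
x=7: ŷ = 25.5 − 2.1·7 = 10.8; r = 8.8 − 10.8 = -2
x=8: ŷ = 25.5 − 2.1·8 = 8.7; r = 7.7 − 8.7 = -1
x=9: ŷ = 25.5 − 2.1·9 = 6.6; r = 4.6 − 6.6 = -2
x=10: ŷ = 25.5 − 2.1·10 = 4.5; r = 7.5 − 4.5 = 3
x=11: ŷ = 25.5 − 2.1·11 = 2.4; r = 3.4 − 2.4 = 1

1, 1, 2, -3, -2, -1, -2, 3, 1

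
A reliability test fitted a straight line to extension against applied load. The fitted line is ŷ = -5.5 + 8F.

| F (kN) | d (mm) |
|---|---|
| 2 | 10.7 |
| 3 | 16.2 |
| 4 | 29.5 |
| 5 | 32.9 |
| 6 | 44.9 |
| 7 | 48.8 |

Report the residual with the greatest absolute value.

F=2: ŷ = -5.5 + 8·2 = 10.5; r = 10.7 − 10.5 = 0.2
F=3: ŷ = -5.5 + 8·3 = 18.5; r = 16.2 − 18.5 = -2.3
F=4: ŷ = -5.5 + 8·4 = 26.5; r = 29.5 − 26.5 = 3
F=5: ŷ = -5.5 + 8·5 = 34.5; r = 32.9 − 34.5 = -1.6
F=6: ŷ = -5.5 + 8·6 = 42.5; r = 44.9 − 42.5 = 2.4
F=7: ŷ = -5.5 + 8·7 = 50.5; r = 48.8 − 50.5 = -1.7
Largest |r| is 3 at F = 4, residual 3.

r = 3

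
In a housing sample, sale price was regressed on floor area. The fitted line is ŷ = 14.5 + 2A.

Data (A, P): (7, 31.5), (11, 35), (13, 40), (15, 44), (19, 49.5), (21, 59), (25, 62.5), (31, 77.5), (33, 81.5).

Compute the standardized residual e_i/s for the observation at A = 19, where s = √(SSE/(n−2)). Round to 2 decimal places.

-1.38

A=7: ŷ = 14.5 + 2·7 = 28.5; e = 31.5 − 28.5 = 3
A=11: ŷ = 14.5 + 2·11 = 36.5; e = 35 − 36.5 = -1.5
A=13: ŷ = 14.5 + 2·13 = 40.5; e = 40 − 40.5 = -0.5
A=15: ŷ = 14.5 + 2·15 = 44.5; e = 44 − 44.5 = -0.5
A=19: ŷ = 14.5 + 2·19 = 52.5; e = 49.5 − 52.5 = -3
A=21: ŷ = 14.5 + 2·21 = 56.5; e = 59 − 56.5 = 2.5
A=25: ŷ = 14.5 + 2·25 = 64.5; e = 62.5 − 64.5 = -2
A=31: ŷ = 14.5 + 2·31 = 76.5; e = 77.5 − 76.5 = 1
A=33: ŷ = 14.5 + 2·33 = 80.5; e = 81.5 − 80.5 = 1
SSE = 9 + 2.25 + 0.25 + 0.25 + 9 + 6.25 + 4 + 1 + 1 = 33
s = √(33/7) = 2.17124
e/s = -3 / 2.17124 = -1.38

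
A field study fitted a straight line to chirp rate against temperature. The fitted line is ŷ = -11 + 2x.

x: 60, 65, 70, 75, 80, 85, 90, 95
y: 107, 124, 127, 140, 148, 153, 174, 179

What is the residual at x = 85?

ŷ = -11 + 2·85 = 159
r = 153 − 159 = -6

r = -6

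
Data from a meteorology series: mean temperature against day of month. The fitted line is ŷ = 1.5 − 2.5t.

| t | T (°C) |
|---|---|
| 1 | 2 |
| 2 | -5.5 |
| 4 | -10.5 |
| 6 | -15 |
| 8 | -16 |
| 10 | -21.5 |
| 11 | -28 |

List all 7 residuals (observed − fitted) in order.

3, -2, -2, -1.5, 2.5, 2, -2

t=1: ŷ = 1.5 − 2.5·1 = -1; e = 2 − (-1) = 3
t=2: ŷ = 1.5 − 2.5·2 = -3.5; e = -5.5 − (-3.5) = -2
t=4: ŷ = 1.5 − 2.5·4 = -8.5; e = -10.5 − (-8.5) = -2
t=6: ŷ = 1.5 − 2.5·6 = -13.5; e = -15 − (-13.5) = -1.5
t=8: ŷ = 1.5 − 2.5·8 = -18.5; e = -16 − (-18.5) = 2.5
t=10: ŷ = 1.5 − 2.5·10 = -23.5; e = -21.5 − (-23.5) = 2
t=11: ŷ = 1.5 − 2.5·11 = -26; e = -28 − (-26) = -2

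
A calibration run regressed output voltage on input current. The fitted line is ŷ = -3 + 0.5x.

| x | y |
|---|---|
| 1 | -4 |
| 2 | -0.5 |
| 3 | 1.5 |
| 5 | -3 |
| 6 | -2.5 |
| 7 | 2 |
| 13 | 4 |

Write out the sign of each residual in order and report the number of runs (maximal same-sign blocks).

4 runs

x=1: ŷ = -3 + 0.5·1 = -2.5; r = -4 − (-2.5) = -1.5
x=2: ŷ = -3 + 0.5·2 = -2; r = -0.5 − (-2) = 1.5
x=3: ŷ = -3 + 0.5·3 = -1.5; r = 1.5 − (-1.5) = 3
x=5: ŷ = -3 + 0.5·5 = -0.5; r = -3 − (-0.5) = -2.5
x=6: ŷ = -3 + 0.5·6 = 0; r = -2.5 − 0 = -2.5
x=7: ŷ = -3 + 0.5·7 = 0.5; r = 2 − 0.5 = 1.5
x=13: ŷ = -3 + 0.5·13 = 3.5; r = 4 − 3.5 = 0.5
Signs: − + + − − + +
Runs: −×1, +×2, −×2, +×2 → 4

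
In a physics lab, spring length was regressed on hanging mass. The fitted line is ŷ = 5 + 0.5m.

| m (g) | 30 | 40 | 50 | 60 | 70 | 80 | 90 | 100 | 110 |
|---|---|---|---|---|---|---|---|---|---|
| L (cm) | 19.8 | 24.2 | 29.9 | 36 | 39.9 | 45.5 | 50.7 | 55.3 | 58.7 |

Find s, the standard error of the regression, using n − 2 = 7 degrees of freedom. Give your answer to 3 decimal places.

m=30: ŷ = 5 + 0.5·30 = 20; e = 19.8 − 20 = -0.2
m=40: ŷ = 5 + 0.5·40 = 25; e = 24.2 − 25 = -0.8
m=50: ŷ = 5 + 0.5·50 = 30; e = 29.9 − 30 = -0.1
m=60: ŷ = 5 + 0.5·60 = 35; e = 36 − 35 = 1
m=70: ŷ = 5 + 0.5·70 = 40; e = 39.9 − 40 = -0.1
m=80: ŷ = 5 + 0.5·80 = 45; e = 45.5 − 45 = 0.5
m=90: ŷ = 5 + 0.5·90 = 50; e = 50.7 − 50 = 0.7
m=100: ŷ = 5 + 0.5·100 = 55; e = 55.3 − 55 = 0.3
m=110: ŷ = 5 + 0.5·110 = 60; e = 58.7 − 60 = -1.3
SSE = 0.04 + 0.64 + 0.01 + 1 + 0.01 + 0.25 + 0.49 + 0.09 + 1.69 = 4.22
s = √(4.22/7) = √0.602857 ≈ 0.776

s = 0.776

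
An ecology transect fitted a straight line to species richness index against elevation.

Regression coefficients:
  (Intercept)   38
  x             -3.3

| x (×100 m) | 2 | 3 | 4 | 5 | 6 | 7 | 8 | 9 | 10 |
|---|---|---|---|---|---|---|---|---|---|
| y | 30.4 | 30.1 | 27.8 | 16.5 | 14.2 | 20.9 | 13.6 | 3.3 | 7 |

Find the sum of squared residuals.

SSE = 124

x=2: ŷ = 38 − 3.3·2 = 31.4; e = 30.4 − 31.4 = -1
x=3: ŷ = 38 − 3.3·3 = 28.1; e = 30.1 − 28.1 = 2
x=4: ŷ = 38 − 3.3·4 = 24.8; e = 27.8 − 24.8 = 3
x=5: ŷ = 38 − 3.3·5 = 21.5; e = 16.5 − 21.5 = -5
x=6: ŷ = 38 − 3.3·6 = 18.2; e = 14.2 − 18.2 = -4
x=7: ŷ = 38 − 3.3·7 = 14.9; e = 20.9 − 14.9 = 6
x=8: ŷ = 38 − 3.3·8 = 11.6; e = 13.6 − 11.6 = 2
x=9: ŷ = 38 − 3.3·9 = 8.3; e = 3.3 − 8.3 = -5
x=10: ŷ = 38 − 3.3·10 = 5; e = 7 − 5 = 2
SSE = 1 + 4 + 9 + 25 + 16 + 36 + 4 + 25 + 4 = 124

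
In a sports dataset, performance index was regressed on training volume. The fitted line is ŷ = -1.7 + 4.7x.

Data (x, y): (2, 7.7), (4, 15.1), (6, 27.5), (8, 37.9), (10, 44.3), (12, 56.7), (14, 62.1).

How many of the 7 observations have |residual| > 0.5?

6

x=2: ŷ = -1.7 + 4.7·2 = 7.7; e = 7.7 − 7.7 = 0
x=4: ŷ = -1.7 + 4.7·4 = 17.1; e = 15.1 − 17.1 = -2
x=6: ŷ = -1.7 + 4.7·6 = 26.5; e = 27.5 − 26.5 = 1
x=8: ŷ = -1.7 + 4.7·8 = 35.9; e = 37.9 − 35.9 = 2
x=10: ŷ = -1.7 + 4.7·10 = 45.3; e = 44.3 − 45.3 = -1
x=12: ŷ = -1.7 + 4.7·12 = 54.7; e = 56.7 − 54.7 = 2
x=14: ŷ = -1.7 + 4.7·14 = 64.1; e = 62.1 − 64.1 = -2
|e| > 0.5: x=4 (|e|=2), x=6 (|e|=1), x=8 (|e|=2), x=10 (|e|=1), x=12 (|e|=2), x=14 (|e|=2) → 6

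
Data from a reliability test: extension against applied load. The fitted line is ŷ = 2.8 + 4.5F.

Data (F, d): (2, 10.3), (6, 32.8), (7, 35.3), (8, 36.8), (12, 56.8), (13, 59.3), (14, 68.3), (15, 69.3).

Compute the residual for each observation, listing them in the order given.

F=2: ŷ = 2.8 + 4.5·2 = 11.8; r = 10.3 − 11.8 = -1.5
F=6: ŷ = 2.8 + 4.5·6 = 29.8; r = 32.8 − 29.8 = 3
F=7: ŷ = 2.8 + 4.5·7 = 34.3; r = 35.3 − 34.3 = 1
F=8: ŷ = 2.8 + 4.5·8 = 38.8; r = 36.8 − 38.8 = -2
F=12: ŷ = 2.8 + 4.5·12 = 56.8; r = 56.8 − 56.8 = 0
F=13: ŷ = 2.8 + 4.5·13 = 61.3; r = 59.3 − 61.3 = -2
F=14: ŷ = 2.8 + 4.5·14 = 65.8; r = 68.3 − 65.8 = 2.5
F=15: ŷ = 2.8 + 4.5·15 = 70.3; r = 69.3 − 70.3 = -1

-1.5, 3, 1, -2, 0, -2, 2.5, -1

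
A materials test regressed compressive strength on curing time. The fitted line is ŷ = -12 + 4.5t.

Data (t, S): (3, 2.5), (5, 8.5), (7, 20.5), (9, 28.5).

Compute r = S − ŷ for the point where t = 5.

ŷ = -12 + 4.5·5 = 10.5
r = 8.5 − 10.5 = -2

r = -2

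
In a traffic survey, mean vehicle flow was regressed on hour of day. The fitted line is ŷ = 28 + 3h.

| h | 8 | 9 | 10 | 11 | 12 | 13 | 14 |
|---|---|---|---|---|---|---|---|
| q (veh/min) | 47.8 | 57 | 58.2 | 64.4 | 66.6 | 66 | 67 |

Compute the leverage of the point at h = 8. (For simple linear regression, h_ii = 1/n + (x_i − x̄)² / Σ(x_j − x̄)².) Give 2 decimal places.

h̄ = (8 + 9 + 10 + 11 + 12 + 13 + 14)/7 = 11
Σ(h − h̄)² = 9 + 4 + 1 + 0 + 1 + 4 + 9 = 28
h = 1/7 + (-3)²/28 = 0.142857 + 0.321429 = 0.46

h = 0.46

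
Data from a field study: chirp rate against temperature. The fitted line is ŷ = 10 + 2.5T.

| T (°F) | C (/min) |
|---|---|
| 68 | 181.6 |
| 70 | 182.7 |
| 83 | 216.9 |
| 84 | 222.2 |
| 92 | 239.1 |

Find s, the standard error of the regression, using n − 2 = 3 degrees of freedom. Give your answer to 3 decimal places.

T=68: ŷ = 10 + 2.5·68 = 180; e = 181.6 − 180 = 1.6
T=70: ŷ = 10 + 2.5·70 = 185; e = 182.7 − 185 = -2.3
T=83: ŷ = 10 + 2.5·83 = 217.5; e = 216.9 − 217.5 = -0.6
T=84: ŷ = 10 + 2.5·84 = 220; e = 222.2 − 220 = 2.2
T=92: ŷ = 10 + 2.5·92 = 240; e = 239.1 − 240 = -0.9
SSE = 2.56 + 5.29 + 0.36 + 4.84 + 0.81 = 13.86
s = √(13.86/3) = √4.62 ≈ 2.149

s = 2.149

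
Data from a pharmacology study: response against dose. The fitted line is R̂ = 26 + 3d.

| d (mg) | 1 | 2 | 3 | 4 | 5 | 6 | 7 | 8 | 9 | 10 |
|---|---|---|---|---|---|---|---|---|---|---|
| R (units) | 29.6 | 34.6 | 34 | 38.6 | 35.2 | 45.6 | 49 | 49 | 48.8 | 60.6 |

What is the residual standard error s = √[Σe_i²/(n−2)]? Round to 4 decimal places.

s = 3.3257

d=1: R̂ = 26 + 3·1 = 29; e = 29.6 − 29 = 0.6
d=2: R̂ = 26 + 3·2 = 32; e = 34.6 − 32 = 2.6
d=3: R̂ = 26 + 3·3 = 35; e = 34 − 35 = -1
d=4: R̂ = 26 + 3·4 = 38; e = 38.6 − 38 = 0.6
d=5: R̂ = 26 + 3·5 = 41; e = 35.2 − 41 = -5.8
d=6: R̂ = 26 + 3·6 = 44; e = 45.6 − 44 = 1.6
d=7: R̂ = 26 + 3·7 = 47; e = 49 − 47 = 2
d=8: R̂ = 26 + 3·8 = 50; e = 49 − 50 = -1
d=9: R̂ = 26 + 3·9 = 53; e = 48.8 − 53 = -4.2
d=10: R̂ = 26 + 3·10 = 56; e = 60.6 − 56 = 4.6
SSE = 0.36 + 6.76 + 1 + 0.36 + 33.64 + 2.56 + 4 + 1 + 17.64 + 21.16 = 88.48
s = √(88.48/8) = √11.06 ≈ 3.3257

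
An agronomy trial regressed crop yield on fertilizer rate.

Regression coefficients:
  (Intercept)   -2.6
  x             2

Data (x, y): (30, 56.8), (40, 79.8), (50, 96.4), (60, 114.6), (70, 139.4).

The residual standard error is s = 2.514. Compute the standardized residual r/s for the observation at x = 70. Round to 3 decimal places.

0.796

ŷ = -2.6 + 2·70 = 137.4
r = 139.4 − 137.4 = 2
r/s = 2 / 2.514 = 0.796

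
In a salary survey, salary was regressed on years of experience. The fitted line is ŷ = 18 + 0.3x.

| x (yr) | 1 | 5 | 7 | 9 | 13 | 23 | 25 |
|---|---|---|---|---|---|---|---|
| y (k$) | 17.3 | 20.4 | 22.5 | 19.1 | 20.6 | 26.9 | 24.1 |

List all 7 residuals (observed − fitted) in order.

-1, 0.9, 2.4, -1.6, -1.3, 2, -1.4

x=1: ŷ = 18 + 0.3·1 = 18.3; r = 17.3 − 18.3 = -1
x=5: ŷ = 18 + 0.3·5 = 19.5; r = 20.4 − 19.5 = 0.9
x=7: ŷ = 18 + 0.3·7 = 20.1; r = 22.5 − 20.1 = 2.4
x=9: ŷ = 18 + 0.3·9 = 20.7; r = 19.1 − 20.7 = -1.6
x=13: ŷ = 18 + 0.3·13 = 21.9; r = 20.6 − 21.9 = -1.3
x=23: ŷ = 18 + 0.3·23 = 24.9; r = 26.9 − 24.9 = 2
x=25: ŷ = 18 + 0.3·25 = 25.5; r = 24.1 − 25.5 = -1.4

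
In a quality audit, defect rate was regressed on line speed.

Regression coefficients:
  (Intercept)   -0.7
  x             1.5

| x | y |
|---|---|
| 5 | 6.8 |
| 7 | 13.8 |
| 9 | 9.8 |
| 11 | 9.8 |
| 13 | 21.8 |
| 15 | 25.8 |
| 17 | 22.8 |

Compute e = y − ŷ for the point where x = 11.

ŷ = -0.7 + 1.5·11 = 15.8
e = 9.8 − 15.8 = -6

e = -6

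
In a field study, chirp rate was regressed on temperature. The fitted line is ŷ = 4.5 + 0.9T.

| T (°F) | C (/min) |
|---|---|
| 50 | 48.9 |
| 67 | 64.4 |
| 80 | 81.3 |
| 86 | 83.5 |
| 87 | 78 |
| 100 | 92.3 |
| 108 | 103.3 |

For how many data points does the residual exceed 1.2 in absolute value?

5

T=50: ŷ = 4.5 + 0.9·50 = 49.5; e = 48.9 − 49.5 = -0.6
T=67: ŷ = 4.5 + 0.9·67 = 64.8; e = 64.4 − 64.8 = -0.4
T=80: ŷ = 4.5 + 0.9·80 = 76.5; e = 81.3 − 76.5 = 4.8
T=86: ŷ = 4.5 + 0.9·86 = 81.9; e = 83.5 − 81.9 = 1.6
T=87: ŷ = 4.5 + 0.9·87 = 82.8; e = 78 − 82.8 = -4.8
T=100: ŷ = 4.5 + 0.9·100 = 94.5; e = 92.3 − 94.5 = -2.2
T=108: ŷ = 4.5 + 0.9·108 = 101.7; e = 103.3 − 101.7 = 1.6
|e| > 1.2: T=80 (|e|=4.8), T=86 (|e|=1.6), T=87 (|e|=4.8), T=100 (|e|=2.2), T=108 (|e|=1.6) → 5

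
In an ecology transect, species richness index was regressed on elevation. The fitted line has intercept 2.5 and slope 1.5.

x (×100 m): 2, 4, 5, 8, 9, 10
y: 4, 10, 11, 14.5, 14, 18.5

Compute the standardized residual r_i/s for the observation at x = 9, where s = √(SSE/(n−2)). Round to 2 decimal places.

x=2: ŷ = 2.5 + 1.5·2 = 5.5; r = 4 − 5.5 = -1.5
x=4: ŷ = 2.5 + 1.5·4 = 8.5; r = 10 − 8.5 = 1.5
x=5: ŷ = 2.5 + 1.5·5 = 10; r = 11 − 10 = 1
x=8: ŷ = 2.5 + 1.5·8 = 14.5; r = 14.5 − 14.5 = 0
x=9: ŷ = 2.5 + 1.5·9 = 16; r = 14 − 16 = -2
x=10: ŷ = 2.5 + 1.5·10 = 17.5; r = 18.5 − 17.5 = 1
SSE = 2.25 + 2.25 + 1 + 0 + 4 + 1 = 10.5
s = √(10.5/4) = 1.62019
r/s = -2 / 1.62019 = -1.23

-1.23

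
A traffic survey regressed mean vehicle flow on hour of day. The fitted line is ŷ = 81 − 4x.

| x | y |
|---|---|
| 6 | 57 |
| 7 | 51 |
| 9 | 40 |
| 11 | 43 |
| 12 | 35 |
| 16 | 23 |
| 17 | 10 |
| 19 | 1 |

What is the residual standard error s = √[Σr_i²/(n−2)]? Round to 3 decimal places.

s = 4.655

x=6: ŷ = 81 − 4·6 = 57; r = 57 − 57 = 0
x=7: ŷ = 81 − 4·7 = 53; r = 51 − 53 = -2
x=9: ŷ = 81 − 4·9 = 45; r = 40 − 45 = -5
x=11: ŷ = 81 − 4·11 = 37; r = 43 − 37 = 6
x=12: ŷ = 81 − 4·12 = 33; r = 35 − 33 = 2
x=16: ŷ = 81 − 4·16 = 17; r = 23 − 17 = 6
x=17: ŷ = 81 − 4·17 = 13; r = 10 − 13 = -3
x=19: ŷ = 81 − 4·19 = 5; r = 1 − 5 = -4
SSE = 0 + 4 + 25 + 36 + 4 + 36 + 9 + 16 = 130
s = √(130/6) = √21.6667 ≈ 4.655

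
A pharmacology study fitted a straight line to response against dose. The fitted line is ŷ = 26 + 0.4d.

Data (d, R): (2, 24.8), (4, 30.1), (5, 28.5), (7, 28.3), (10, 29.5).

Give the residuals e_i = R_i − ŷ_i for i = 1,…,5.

d=2: ŷ = 26 + 0.4·2 = 26.8; e = 24.8 − 26.8 = -2
d=4: ŷ = 26 + 0.4·4 = 27.6; e = 30.1 − 27.6 = 2.5
d=5: ŷ = 26 + 0.4·5 = 28; e = 28.5 − 28 = 0.5
d=7: ŷ = 26 + 0.4·7 = 28.8; e = 28.3 − 28.8 = -0.5
d=10: ŷ = 26 + 0.4·10 = 30; e = 29.5 − 30 = -0.5

-2, 2.5, 0.5, -0.5, -0.5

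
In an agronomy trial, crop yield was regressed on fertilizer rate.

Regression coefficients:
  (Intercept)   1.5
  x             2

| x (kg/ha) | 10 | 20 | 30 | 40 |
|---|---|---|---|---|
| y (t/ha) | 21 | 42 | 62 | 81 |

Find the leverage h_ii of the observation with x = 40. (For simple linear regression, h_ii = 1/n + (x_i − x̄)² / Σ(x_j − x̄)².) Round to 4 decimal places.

h = 0.7000

x̄ = (10 + 20 + 30 + 40)/4 = 25
Σ(x − x̄)² = 225 + 25 + 25 + 225 = 500
h = 1/4 + (15)²/500 = 0.25 + 0.45 = 0.7000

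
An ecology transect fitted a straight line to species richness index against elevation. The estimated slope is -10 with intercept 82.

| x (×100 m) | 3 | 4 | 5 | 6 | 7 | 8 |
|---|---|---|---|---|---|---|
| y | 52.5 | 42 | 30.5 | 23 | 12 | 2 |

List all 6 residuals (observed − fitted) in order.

0.5, 0, -1.5, 1, 0, 0

x=3: ŷ = 82 − 10·3 = 52; e = 52.5 − 52 = 0.5
x=4: ŷ = 82 − 10·4 = 42; e = 42 − 42 = 0
x=5: ŷ = 82 − 10·5 = 32; e = 30.5 − 32 = -1.5
x=6: ŷ = 82 − 10·6 = 22; e = 23 − 22 = 1
x=7: ŷ = 82 − 10·7 = 12; e = 12 − 12 = 0
x=8: ŷ = 82 − 10·8 = 2; e = 2 − 2 = 0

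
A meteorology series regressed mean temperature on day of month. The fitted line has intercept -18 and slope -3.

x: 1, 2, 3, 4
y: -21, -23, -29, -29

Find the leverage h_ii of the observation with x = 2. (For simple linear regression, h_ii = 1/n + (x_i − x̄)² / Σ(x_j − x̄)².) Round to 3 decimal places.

h = 0.300

x̄ = (1 + 2 + 3 + 4)/4 = 2.5
Σ(x − x̄)² = 2.25 + 0.25 + 0.25 + 2.25 = 5
h = 1/4 + (-0.5)²/5 = 0.25 + 0.05 = 0.300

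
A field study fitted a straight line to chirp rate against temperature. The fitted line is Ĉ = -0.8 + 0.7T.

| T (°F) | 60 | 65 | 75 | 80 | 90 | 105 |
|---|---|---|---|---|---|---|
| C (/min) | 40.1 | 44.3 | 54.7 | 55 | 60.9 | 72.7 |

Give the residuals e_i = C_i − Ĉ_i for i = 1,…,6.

-1.1, -0.4, 3, -0.2, -1.3, 0

T=60: Ĉ = -0.8 + 0.7·60 = 41.2; e = 40.1 − 41.2 = -1.1
T=65: Ĉ = -0.8 + 0.7·65 = 44.7; e = 44.3 − 44.7 = -0.4
T=75: Ĉ = -0.8 + 0.7·75 = 51.7; e = 54.7 − 51.7 = 3
T=80: Ĉ = -0.8 + 0.7·80 = 55.2; e = 55 − 55.2 = -0.2
T=90: Ĉ = -0.8 + 0.7·90 = 62.2; e = 60.9 − 62.2 = -1.3
T=105: Ĉ = -0.8 + 0.7·105 = 72.7; e = 72.7 − 72.7 = 0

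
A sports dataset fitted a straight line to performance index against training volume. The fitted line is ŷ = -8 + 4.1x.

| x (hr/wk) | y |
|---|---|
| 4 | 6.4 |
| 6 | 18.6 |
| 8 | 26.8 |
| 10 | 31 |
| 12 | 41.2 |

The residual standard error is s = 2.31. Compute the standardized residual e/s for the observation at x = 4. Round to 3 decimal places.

-0.866

ŷ = -8 + 4.1·4 = 8.4
e = 6.4 − 8.4 = -2
e/s = -2 / 2.31 = -0.866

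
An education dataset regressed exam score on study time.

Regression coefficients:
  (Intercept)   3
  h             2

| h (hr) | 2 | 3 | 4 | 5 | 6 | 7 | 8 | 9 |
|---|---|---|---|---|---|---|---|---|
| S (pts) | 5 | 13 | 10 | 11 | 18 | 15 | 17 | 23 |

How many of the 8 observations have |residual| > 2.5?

h=2: Ŝ = 3 + 2·2 = 7; e = 5 − 7 = -2
h=3: Ŝ = 3 + 2·3 = 9; e = 13 − 9 = 4
h=4: Ŝ = 3 + 2·4 = 11; e = 10 − 11 = -1
h=5: Ŝ = 3 + 2·5 = 13; e = 11 − 13 = -2
h=6: Ŝ = 3 + 2·6 = 15; e = 18 − 15 = 3
h=7: Ŝ = 3 + 2·7 = 17; e = 15 − 17 = -2
h=8: Ŝ = 3 + 2·8 = 19; e = 17 − 19 = -2
h=9: Ŝ = 3 + 2·9 = 21; e = 23 − 21 = 2
|e| > 2.5: h=3 (|e|=4), h=6 (|e|=3) → 2

2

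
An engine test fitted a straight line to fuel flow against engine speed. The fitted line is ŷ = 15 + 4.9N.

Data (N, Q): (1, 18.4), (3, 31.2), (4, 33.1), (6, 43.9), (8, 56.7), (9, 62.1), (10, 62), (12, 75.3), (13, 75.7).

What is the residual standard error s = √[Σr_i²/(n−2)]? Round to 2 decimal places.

N=1: ŷ = 15 + 4.9·1 = 19.9; r = 18.4 − 19.9 = -1.5
N=3: ŷ = 15 + 4.9·3 = 29.7; r = 31.2 − 29.7 = 1.5
N=4: ŷ = 15 + 4.9·4 = 34.6; r = 33.1 − 34.6 = -1.5
N=6: ŷ = 15 + 4.9·6 = 44.4; r = 43.9 − 44.4 = -0.5
N=8: ŷ = 15 + 4.9·8 = 54.2; r = 56.7 − 54.2 = 2.5
N=9: ŷ = 15 + 4.9·9 = 59.1; r = 62.1 − 59.1 = 3
N=10: ŷ = 15 + 4.9·10 = 64; r = 62 − 64 = -2
N=12: ŷ = 15 + 4.9·12 = 73.8; r = 75.3 − 73.8 = 1.5
N=13: ŷ = 15 + 4.9·13 = 78.7; r = 75.7 − 78.7 = -3
SSE = 2.25 + 2.25 + 2.25 + 0.25 + 6.25 + 9 + 4 + 2.25 + 9 = 37.5
s = √(37.5/7) = √5.35714 ≈ 2.31

s = 2.31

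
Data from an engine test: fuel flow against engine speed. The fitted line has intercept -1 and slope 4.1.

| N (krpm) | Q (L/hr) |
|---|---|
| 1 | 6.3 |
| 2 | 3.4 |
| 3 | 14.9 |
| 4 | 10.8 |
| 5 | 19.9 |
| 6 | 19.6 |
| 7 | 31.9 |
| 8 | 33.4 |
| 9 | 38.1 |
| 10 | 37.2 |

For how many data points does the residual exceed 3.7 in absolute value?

N=1: Q̂ = -1 + 4.1·1 = 3.1; r = 6.3 − 3.1 = 3.2
N=2: Q̂ = -1 + 4.1·2 = 7.2; r = 3.4 − 7.2 = -3.8
N=3: Q̂ = -1 + 4.1·3 = 11.3; r = 14.9 − 11.3 = 3.6
N=4: Q̂ = -1 + 4.1·4 = 15.4; r = 10.8 − 15.4 = -4.6
N=5: Q̂ = -1 + 4.1·5 = 19.5; r = 19.9 − 19.5 = 0.4
N=6: Q̂ = -1 + 4.1·6 = 23.6; r = 19.6 − 23.6 = -4
N=7: Q̂ = -1 + 4.1·7 = 27.7; r = 31.9 − 27.7 = 4.2
N=8: Q̂ = -1 + 4.1·8 = 31.8; r = 33.4 − 31.8 = 1.6
N=9: Q̂ = -1 + 4.1·9 = 35.9; r = 38.1 − 35.9 = 2.2
N=10: Q̂ = -1 + 4.1·10 = 40; r = 37.2 − 40 = -2.8
|r| > 3.7: N=2 (|r|=3.8), N=4 (|r|=4.6), N=6 (|r|=4), N=7 (|r|=4.2) → 4

4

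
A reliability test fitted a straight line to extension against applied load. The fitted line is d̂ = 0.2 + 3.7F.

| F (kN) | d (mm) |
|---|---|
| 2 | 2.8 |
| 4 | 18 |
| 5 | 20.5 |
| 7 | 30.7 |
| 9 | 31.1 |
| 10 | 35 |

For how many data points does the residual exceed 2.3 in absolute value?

4

F=2: d̂ = 0.2 + 3.7·2 = 7.6; r = 2.8 − 7.6 = -4.8
F=4: d̂ = 0.2 + 3.7·4 = 15; r = 18 − 15 = 3
F=5: d̂ = 0.2 + 3.7·5 = 18.7; r = 20.5 − 18.7 = 1.8
F=7: d̂ = 0.2 + 3.7·7 = 26.1; r = 30.7 − 26.1 = 4.6
F=9: d̂ = 0.2 + 3.7·9 = 33.5; r = 31.1 − 33.5 = -2.4
F=10: d̂ = 0.2 + 3.7·10 = 37.2; r = 35 − 37.2 = -2.2
|r| > 2.3: F=2 (|r|=4.8), F=4 (|r|=3), F=7 (|r|=4.6), F=9 (|r|=2.4) → 4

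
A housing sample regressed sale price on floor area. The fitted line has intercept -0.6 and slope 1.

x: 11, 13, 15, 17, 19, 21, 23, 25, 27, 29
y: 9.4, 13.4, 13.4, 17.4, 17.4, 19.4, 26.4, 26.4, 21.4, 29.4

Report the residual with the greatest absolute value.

r = -5

x=11: ŷ = -0.6 + 11 = 10.4; r = 9.4 − 10.4 = -1
x=13: ŷ = -0.6 + 13 = 12.4; r = 13.4 − 12.4 = 1
x=15: ŷ = -0.6 + 15 = 14.4; r = 13.4 − 14.4 = -1
x=17: ŷ = -0.6 + 17 = 16.4; r = 17.4 − 16.4 = 1
x=19: ŷ = -0.6 + 19 = 18.4; r = 17.4 − 18.4 = -1
x=21: ŷ = -0.6 + 21 = 20.4; r = 19.4 − 20.4 = -1
x=23: ŷ = -0.6 + 23 = 22.4; r = 26.4 − 22.4 = 4
x=25: ŷ = -0.6 + 25 = 24.4; r = 26.4 − 24.4 = 2
x=27: ŷ = -0.6 + 27 = 26.4; r = 21.4 − 26.4 = -5
x=29: ŷ = -0.6 + 29 = 28.4; r = 29.4 − 28.4 = 1
Largest |r| is 5 at x = 27, residual -5.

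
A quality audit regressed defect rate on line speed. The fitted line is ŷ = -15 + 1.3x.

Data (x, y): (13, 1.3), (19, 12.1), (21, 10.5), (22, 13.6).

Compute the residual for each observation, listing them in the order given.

x=13: ŷ = -15 + 1.3·13 = 1.9; e = 1.3 − 1.9 = -0.6
x=19: ŷ = -15 + 1.3·19 = 9.7; e = 12.1 − 9.7 = 2.4
x=21: ŷ = -15 + 1.3·21 = 12.3; e = 10.5 − 12.3 = -1.8
x=22: ŷ = -15 + 1.3·22 = 13.6; e = 13.6 − 13.6 = 0

-0.6, 2.4, -1.8, 0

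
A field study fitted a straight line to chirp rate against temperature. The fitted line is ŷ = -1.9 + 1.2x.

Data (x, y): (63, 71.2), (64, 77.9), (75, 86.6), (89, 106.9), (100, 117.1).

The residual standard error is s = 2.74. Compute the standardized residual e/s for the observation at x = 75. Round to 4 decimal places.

-0.5474

ŷ = -1.9 + 1.2·75 = 88.1
e = 86.6 − 88.1 = -1.5
e/s = -1.5 / 2.74 = -0.5474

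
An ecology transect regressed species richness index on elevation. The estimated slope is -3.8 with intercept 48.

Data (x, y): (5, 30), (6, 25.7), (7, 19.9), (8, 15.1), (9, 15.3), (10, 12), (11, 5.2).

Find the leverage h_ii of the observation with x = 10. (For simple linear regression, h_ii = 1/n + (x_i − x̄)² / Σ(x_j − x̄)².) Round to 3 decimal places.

h = 0.286

x̄ = (5 + 6 + 7 + 8 + 9 + 10 + 11)/7 = 8
Σ(x − x̄)² = 9 + 4 + 1 + 0 + 1 + 4 + 9 = 28
h = 1/7 + (2)²/28 = 0.142857 + 0.142857 = 0.286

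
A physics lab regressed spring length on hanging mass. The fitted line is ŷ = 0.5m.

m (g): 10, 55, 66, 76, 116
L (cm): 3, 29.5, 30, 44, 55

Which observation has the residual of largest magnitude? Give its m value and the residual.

m = 76, r = 6

m=10: ŷ = 0.5·10 = 5; r = 3 − 5 = -2
m=55: ŷ = 0.5·55 = 27.5; r = 29.5 − 27.5 = 2
m=66: ŷ = 0.5·66 = 33; r = 30 − 33 = -3
m=76: ŷ = 0.5·76 = 38; r = 44 − 38 = 6
m=116: ŷ = 0.5·116 = 58; r = 55 − 58 = -3
Largest |r| is 6 at m = 76, residual 6.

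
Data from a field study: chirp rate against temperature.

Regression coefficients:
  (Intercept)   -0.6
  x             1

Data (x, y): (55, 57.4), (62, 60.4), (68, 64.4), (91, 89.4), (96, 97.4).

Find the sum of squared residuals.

SSE = 24

x=55: ŷ = -0.6 + 55 = 54.4; e = 57.4 − 54.4 = 3
x=62: ŷ = -0.6 + 62 = 61.4; e = 60.4 − 61.4 = -1
x=68: ŷ = -0.6 + 68 = 67.4; e = 64.4 − 67.4 = -3
x=91: ŷ = -0.6 + 91 = 90.4; e = 89.4 − 90.4 = -1
x=96: ŷ = -0.6 + 96 = 95.4; e = 97.4 − 95.4 = 2
SSE = 9 + 1 + 9 + 1 + 4 = 24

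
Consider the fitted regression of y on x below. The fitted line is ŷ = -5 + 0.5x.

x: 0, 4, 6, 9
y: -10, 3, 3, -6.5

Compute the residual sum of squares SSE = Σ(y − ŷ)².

SSE = 122

x=0: ŷ = -5 + 0.5·0 = -5; e = -10 − (-5) = -5
x=4: ŷ = -5 + 0.5·4 = -3; e = 3 − (-3) = 6
x=6: ŷ = -5 + 0.5·6 = -2; e = 3 − (-2) = 5
x=9: ŷ = -5 + 0.5·9 = -0.5; e = -6.5 − (-0.5) = -6
SSE = 25 + 36 + 25 + 36 = 122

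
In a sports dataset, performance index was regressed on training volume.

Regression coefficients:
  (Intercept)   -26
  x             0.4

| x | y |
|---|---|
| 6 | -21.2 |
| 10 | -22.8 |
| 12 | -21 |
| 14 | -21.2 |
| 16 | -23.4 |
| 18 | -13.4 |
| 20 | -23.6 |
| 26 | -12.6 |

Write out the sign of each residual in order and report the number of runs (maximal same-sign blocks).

7 runs

x=6: ŷ = -26 + 0.4·6 = -23.6; e = -21.2 − (-23.6) = 2.4
x=10: ŷ = -26 + 0.4·10 = -22; e = -22.8 − (-22) = -0.8
x=12: ŷ = -26 + 0.4·12 = -21.2; e = -21 − (-21.2) = 0.2
x=14: ŷ = -26 + 0.4·14 = -20.4; e = -21.2 − (-20.4) = -0.8
x=16: ŷ = -26 + 0.4·16 = -19.6; e = -23.4 − (-19.6) = -3.8
x=18: ŷ = -26 + 0.4·18 = -18.8; e = -13.4 − (-18.8) = 5.4
x=20: ŷ = -26 + 0.4·20 = -18; e = -23.6 − (-18) = -5.6
x=26: ŷ = -26 + 0.4·26 = -15.6; e = -12.6 − (-15.6) = 3
Signs: + − + − − + − +
Runs: +×1, −×1, +×1, −×2, +×1, −×1, +×1 → 7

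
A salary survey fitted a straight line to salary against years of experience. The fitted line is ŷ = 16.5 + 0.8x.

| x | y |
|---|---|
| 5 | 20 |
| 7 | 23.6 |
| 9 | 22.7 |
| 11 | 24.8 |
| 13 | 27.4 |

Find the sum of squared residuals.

x=5: ŷ = 16.5 + 0.8·5 = 20.5; r = 20 − 20.5 = -0.5
x=7: ŷ = 16.5 + 0.8·7 = 22.1; r = 23.6 − 22.1 = 1.5
x=9: ŷ = 16.5 + 0.8·9 = 23.7; r = 22.7 − 23.7 = -1
x=11: ŷ = 16.5 + 0.8·11 = 25.3; r = 24.8 − 25.3 = -0.5
x=13: ŷ = 16.5 + 0.8·13 = 26.9; r = 27.4 − 26.9 = 0.5
SSE = 0.25 + 2.25 + 1 + 0.25 + 0.25 = 4

SSE = 4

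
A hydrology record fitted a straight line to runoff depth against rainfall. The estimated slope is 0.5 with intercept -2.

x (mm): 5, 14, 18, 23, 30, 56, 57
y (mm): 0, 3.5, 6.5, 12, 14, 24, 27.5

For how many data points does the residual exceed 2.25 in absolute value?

1

x=5: ŷ = -2 + 0.5·5 = 0.5; r = 0 − 0.5 = -0.5
x=14: ŷ = -2 + 0.5·14 = 5; r = 3.5 − 5 = -1.5
x=18: ŷ = -2 + 0.5·18 = 7; r = 6.5 − 7 = -0.5
x=23: ŷ = -2 + 0.5·23 = 9.5; r = 12 − 9.5 = 2.5
x=30: ŷ = -2 + 0.5·30 = 13; r = 14 − 13 = 1
x=56: ŷ = -2 + 0.5·56 = 26; r = 24 − 26 = -2
x=57: ŷ = -2 + 0.5·57 = 26.5; r = 27.5 − 26.5 = 1
|r| > 2.25: x=23 (|r|=2.5) → 1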